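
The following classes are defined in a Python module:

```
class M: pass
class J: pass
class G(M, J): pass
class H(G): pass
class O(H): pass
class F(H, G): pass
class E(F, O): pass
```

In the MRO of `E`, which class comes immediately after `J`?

object

L[E] = E + merge(L[F], L[O], [F O])
  take F:  [F H G M J object] + [O H G M J object] + [F O]
  take O:  [H G M J object] + [O H G M J object] + [O]
  take H:  [H G M J object] + [H G M J object]
  take G:  [G M J object] + [G M J object]
  take M:  [M J object] + [M J object]
  take J:  [J object] + [J object]
  take object:  [object] + [object]
MRO: E F O H G M J object
J is at position 6; next is object.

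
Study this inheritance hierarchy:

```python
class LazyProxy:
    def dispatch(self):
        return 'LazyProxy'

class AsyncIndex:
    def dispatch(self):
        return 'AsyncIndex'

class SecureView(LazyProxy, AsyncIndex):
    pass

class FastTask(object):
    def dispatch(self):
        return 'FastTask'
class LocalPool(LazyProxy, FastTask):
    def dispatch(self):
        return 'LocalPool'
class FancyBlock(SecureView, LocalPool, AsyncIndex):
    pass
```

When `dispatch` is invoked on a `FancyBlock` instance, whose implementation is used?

L[FancyBlock] = FancyBlock + merge(L[SecureView], L[LocalPool], L[AsyncIndex], [SecureView LocalPool AsyncIndex])
  take SecureView:  [SecureView LazyProxy AsyncIndex object] + [LocalPool LazyProxy FastTask object] + [AsyncIndex object] + [SecureView LocalPool AsyncIndex]
  take LocalPool:  [LazyProxy AsyncIndex object] + [LocalPool LazyProxy FastTask object] + [AsyncIndex object] + [LocalPool AsyncIndex]
  take LazyProxy:  [LazyProxy AsyncIndex object] + [LazyProxy FastTask object] + [AsyncIndex object] + [AsyncIndex]
  take AsyncIndex:  [AsyncIndex object] + [FastTask object] + [AsyncIndex object] + [AsyncIndex]
  take FastTask:  [object] + [FastTask object] + [object]
  take object:  [object] + [object] + [object]
MRO: FancyBlock SecureView LocalPool LazyProxy AsyncIndex FastTask object
dispatch is defined in: AsyncIndex, FastTask, LazyProxy, LocalPool. First along the MRO is LocalPool.

LocalPool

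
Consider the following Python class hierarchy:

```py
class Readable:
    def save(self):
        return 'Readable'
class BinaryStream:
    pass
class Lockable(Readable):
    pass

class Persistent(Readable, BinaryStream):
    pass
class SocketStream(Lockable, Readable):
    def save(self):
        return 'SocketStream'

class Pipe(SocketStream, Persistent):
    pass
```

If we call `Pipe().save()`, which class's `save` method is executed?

SocketStream

L[Pipe] = Pipe + merge(L[SocketStream], L[Persistent], [SocketStream Persistent])
  take SocketStream:  [SocketStream Lockable Readable object] + [Persistent Readable BinaryStream object] + [SocketStream Persistent]
  take Lockable:  [Lockable Readable object] + [Persistent Readable BinaryStream object] + [Persistent]
  take Persistent:  [Readable object] + [Persistent Readable BinaryStream object] + [Persistent]
  take Readable:  [Readable object] + [Readable BinaryStream object]
  take BinaryStream:  [object] + [BinaryStream object]
  take object:  [object] + [object]
MRO: Pipe SocketStream Lockable Persistent Readable BinaryStream object
save is defined in: Readable, SocketStream. First along the MRO is SocketStream.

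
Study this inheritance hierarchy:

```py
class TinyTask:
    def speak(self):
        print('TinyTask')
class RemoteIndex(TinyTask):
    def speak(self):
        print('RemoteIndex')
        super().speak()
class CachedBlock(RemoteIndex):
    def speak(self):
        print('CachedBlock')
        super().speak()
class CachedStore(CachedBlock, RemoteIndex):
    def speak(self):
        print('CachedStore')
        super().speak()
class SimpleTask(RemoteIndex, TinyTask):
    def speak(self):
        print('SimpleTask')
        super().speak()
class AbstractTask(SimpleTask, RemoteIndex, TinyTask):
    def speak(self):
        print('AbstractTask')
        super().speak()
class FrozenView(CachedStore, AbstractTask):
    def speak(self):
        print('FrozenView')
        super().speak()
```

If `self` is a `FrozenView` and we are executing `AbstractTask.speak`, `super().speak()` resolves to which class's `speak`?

L[FrozenView] = FrozenView + merge(L[CachedStore], L[AbstractTask], [CachedStore AbstractTask])
  take CachedStore:  [CachedStore CachedBlock RemoteIndex TinyTask object] + [AbstractTask SimpleTask RemoteIndex TinyTask object] + [CachedStore AbstractTask]
  take CachedBlock:  [CachedBlock RemoteIndex TinyTask object] + [AbstractTask SimpleTask RemoteIndex TinyTask object] + [AbstractTask]
  take AbstractTask:  [RemoteIndex TinyTask object] + [AbstractTask SimpleTask RemoteIndex TinyTask object] + [AbstractTask]
  take SimpleTask:  [RemoteIndex TinyTask object] + [SimpleTask RemoteIndex TinyTask object]
  take RemoteIndex:  [RemoteIndex TinyTask object] + [RemoteIndex TinyTask object]
  take TinyTask:  [TinyTask object] + [TinyTask object]
  take object:  [object] + [object]
MRO: FrozenView CachedStore CachedBlock AbstractTask SimpleTask RemoteIndex TinyTask object
super() in AbstractTask.speak on a FrozenView instance goes to the class after AbstractTask in FrozenView's MRO: SimpleTask.

SimpleTask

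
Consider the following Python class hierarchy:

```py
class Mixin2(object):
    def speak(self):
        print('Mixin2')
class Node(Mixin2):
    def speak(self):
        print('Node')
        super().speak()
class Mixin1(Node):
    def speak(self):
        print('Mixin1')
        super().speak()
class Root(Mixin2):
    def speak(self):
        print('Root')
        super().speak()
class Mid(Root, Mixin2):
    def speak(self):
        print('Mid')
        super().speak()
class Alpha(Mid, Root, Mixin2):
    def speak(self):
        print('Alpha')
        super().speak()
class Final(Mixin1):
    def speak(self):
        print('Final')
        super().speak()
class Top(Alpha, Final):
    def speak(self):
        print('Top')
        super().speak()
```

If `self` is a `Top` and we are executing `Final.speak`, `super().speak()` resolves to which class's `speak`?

Mixin1

L[Top] = Top + merge(L[Alpha], L[Final], [Alpha Final])
  take Alpha:  [Alpha Mid Root Mixin2 object] + [Final Mixin1 Node Mixin2 object] + [Alpha Final]
  take Mid:  [Mid Root Mixin2 object] + [Final Mixin1 Node Mixin2 object] + [Final]
  take Root:  [Root Mixin2 object] + [Final Mixin1 Node Mixin2 object] + [Final]
  take Final:  [Mixin2 object] + [Final Mixin1 Node Mixin2 object] + [Final]
  take Mixin1:  [Mixin2 object] + [Mixin1 Node Mixin2 object]
  take Node:  [Mixin2 object] + [Node Mixin2 object]
  take Mixin2:  [Mixin2 object] + [Mixin2 object]
  take object:  [object] + [object]
MRO: Top Alpha Mid Root Final Mixin1 Node Mixin2 object
super() in Final.speak on a Top instance goes to the class after Final in Top's MRO: Mixin1.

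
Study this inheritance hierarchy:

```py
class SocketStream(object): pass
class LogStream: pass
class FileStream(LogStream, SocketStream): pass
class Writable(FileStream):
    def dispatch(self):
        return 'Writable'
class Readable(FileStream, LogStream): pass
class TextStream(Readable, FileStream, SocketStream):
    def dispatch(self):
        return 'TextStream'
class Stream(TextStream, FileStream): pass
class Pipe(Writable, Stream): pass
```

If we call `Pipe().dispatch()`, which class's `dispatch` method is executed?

Writable

L[Pipe] = Pipe + merge(L[Writable], L[Stream], [Writable Stream])
  take Writable:  [Writable FileStream LogStream SocketStream object] + [Stream TextStream Readable FileStream LogStream SocketStream object] + [Writable Stream]
  take Stream:  [FileStream LogStream SocketStream object] + [Stream TextStream Readable FileStream LogStream SocketStream object] + [Stream]
  take TextStream:  [FileStream LogStream SocketStream object] + [TextStream Readable FileStream LogStream SocketStream object]
  take Readable:  [FileStream LogStream SocketStream object] + [Readable FileStream LogStream SocketStream object]
  take FileStream:  [FileStream LogStream SocketStream object] + [FileStream LogStream SocketStream object]
  take LogStream:  [LogStream SocketStream object] + [LogStream SocketStream object]
  take SocketStream:  [SocketStream object] + [SocketStream object]
  take object:  [object] + [object]
MRO: Pipe Writable Stream TextStream Readable FileStream LogStream SocketStream object
dispatch is defined in: TextStream, Writable. First along the MRO is Writable.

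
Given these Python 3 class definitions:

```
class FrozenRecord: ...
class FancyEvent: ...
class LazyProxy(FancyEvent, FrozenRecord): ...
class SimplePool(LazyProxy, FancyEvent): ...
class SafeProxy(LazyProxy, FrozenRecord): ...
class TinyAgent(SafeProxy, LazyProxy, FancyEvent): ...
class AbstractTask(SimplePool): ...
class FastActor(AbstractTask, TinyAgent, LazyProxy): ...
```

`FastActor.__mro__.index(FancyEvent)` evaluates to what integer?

6

L[FastActor] = FastActor + merge(L[AbstractTask], L[TinyAgent], L[LazyProxy], [AbstractTask TinyAgent LazyProxy])
  take AbstractTask:  [AbstractTask SimplePool LazyProxy FancyEvent FrozenRecord object] + [TinyAgent SafeProxy LazyProxy FancyEvent FrozenRecord object] + [LazyProxy FancyEvent FrozenRecord object] + [AbstractTask TinyAgent LazyProxy]
  take SimplePool:  [SimplePool LazyProxy FancyEvent FrozenRecord object] + [TinyAgent SafeProxy LazyProxy FancyEvent FrozenRecord object] + [LazyProxy FancyEvent FrozenRecord object] + [TinyAgent LazyProxy]
  take TinyAgent:  [LazyProxy FancyEvent FrozenRecord object] + [TinyAgent SafeProxy LazyProxy FancyEvent FrozenRecord object] + [LazyProxy FancyEvent FrozenRecord object] + [TinyAgent LazyProxy]
  take SafeProxy:  [LazyProxy FancyEvent FrozenRecord object] + [SafeProxy LazyProxy FancyEvent FrozenRecord object] + [LazyProxy FancyEvent FrozenRecord object] + [LazyProxy]
  take LazyProxy:  [LazyProxy FancyEvent FrozenRecord object] + [LazyProxy FancyEvent FrozenRecord object] + [LazyProxy FancyEvent FrozenRecord object] + [LazyProxy]
  take FancyEvent:  [FancyEvent FrozenRecord object] + [FancyEvent FrozenRecord object] + [FancyEvent FrozenRecord object]
  take FrozenRecord:  [FrozenRecord object] + [FrozenRecord object] + [FrozenRecord object]
  take object:  [object] + [object] + [object]
MRO: FastActor AbstractTask SimplePool TinyAgent SafeProxy LazyProxy FancyEvent FrozenRecord object
FancyEvent sits at index 6.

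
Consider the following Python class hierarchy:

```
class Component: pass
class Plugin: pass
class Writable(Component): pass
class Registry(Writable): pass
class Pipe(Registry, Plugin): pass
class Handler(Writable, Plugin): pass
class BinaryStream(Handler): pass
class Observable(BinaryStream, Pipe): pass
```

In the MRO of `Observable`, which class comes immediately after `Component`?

Plugin

L[Observable] = Observable + merge(L[BinaryStream], L[Pipe], [BinaryStream Pipe])
  take BinaryStream:  [BinaryStream Handler Writable Component Plugin object] + [Pipe Registry Writable Component Plugin object] + [BinaryStream Pipe]
  take Handler:  [Handler Writable Component Plugin object] + [Pipe Registry Writable Component Plugin object] + [Pipe]
  take Pipe:  [Writable Component Plugin object] + [Pipe Registry Writable Component Plugin object] + [Pipe]
  take Registry:  [Writable Component Plugin object] + [Registry Writable Component Plugin object]
  take Writable:  [Writable Component Plugin object] + [Writable Component Plugin object]
  take Component:  [Component Plugin object] + [Component Plugin object]
  take Plugin:  [Plugin object] + [Plugin object]
  take object:  [object] + [object]
MRO: Observable BinaryStream Handler Pipe Registry Writable Component Plugin object
Component is at position 6; next is Plugin.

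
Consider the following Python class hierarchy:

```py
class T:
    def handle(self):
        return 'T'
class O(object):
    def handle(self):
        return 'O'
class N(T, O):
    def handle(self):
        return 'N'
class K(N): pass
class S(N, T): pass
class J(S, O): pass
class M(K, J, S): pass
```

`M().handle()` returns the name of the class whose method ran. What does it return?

N

L[M] = M + merge(L[K], L[J], L[S], [K J S])
  take K:  [K N T O object] + [J S N T O object] + [S N T O object] + [K J S]
  take J:  [N T O object] + [J S N T O object] + [S N T O object] + [J S]
  take S:  [N T O object] + [S N T O object] + [S N T O object] + [S]
  take N:  [N T O object] + [N T O object] + [N T O object]
  take T:  [T O object] + [T O object] + [T O object]
  take O:  [O object] + [O object] + [O object]
  take object:  [object] + [object] + [object]
MRO: M K J S N T O object
handle is defined in: N, O, T. First along the MRO is N.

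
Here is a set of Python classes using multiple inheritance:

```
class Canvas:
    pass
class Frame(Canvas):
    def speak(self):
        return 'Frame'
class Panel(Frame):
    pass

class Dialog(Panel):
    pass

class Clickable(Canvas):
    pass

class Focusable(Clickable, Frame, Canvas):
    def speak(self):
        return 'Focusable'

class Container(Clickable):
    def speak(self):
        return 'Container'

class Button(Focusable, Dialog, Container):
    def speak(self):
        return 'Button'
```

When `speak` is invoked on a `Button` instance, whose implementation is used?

L[Button] = Button + merge(L[Focusable], L[Dialog], L[Container], [Focusable Dialog Container])
  take Focusable:  [Focusable Clickable Frame Canvas object] + [Dialog Panel Frame Canvas object] + [Container Clickable Canvas object] + [Focusable Dialog Container]
  take Dialog:  [Clickable Frame Canvas object] + [Dialog Panel Frame Canvas object] + [Container Clickable Canvas object] + [Dialog Container]
  take Panel:  [Clickable Frame Canvas object] + [Panel Frame Canvas object] + [Container Clickable Canvas object] + [Container]
  take Container:  [Clickable Frame Canvas object] + [Frame Canvas object] + [Container Clickable Canvas object] + [Container]
  take Clickable:  [Clickable Frame Canvas object] + [Frame Canvas object] + [Clickable Canvas object]
  take Frame:  [Frame Canvas object] + [Frame Canvas object] + [Canvas object]
  take Canvas:  [Canvas object] + [Canvas object] + [Canvas object]
  take object:  [object] + [object] + [object]
MRO: Button Focusable Dialog Panel Container Clickable Frame Canvas object
speak is defined in: Button, Container, Focusable, Frame. First along the MRO is Button.

Button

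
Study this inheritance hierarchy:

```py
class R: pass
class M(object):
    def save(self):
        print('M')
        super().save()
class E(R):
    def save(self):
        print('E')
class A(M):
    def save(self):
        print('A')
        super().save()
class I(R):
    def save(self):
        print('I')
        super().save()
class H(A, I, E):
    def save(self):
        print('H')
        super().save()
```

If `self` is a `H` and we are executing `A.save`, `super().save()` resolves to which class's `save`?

M

L[H] = H + merge(L[A], L[I], L[E], [A I E])
  take A:  [A M object] + [I R object] + [E R object] + [A I E]
  take M:  [M object] + [I R object] + [E R object] + [I E]
  take I:  [object] + [I R object] + [E R object] + [I E]
  take E:  [object] + [R object] + [E R object] + [E]
  take R:  [object] + [R object] + [R object]
  take object:  [object] + [object] + [object]
MRO: H A M I E R object
super() in A.save on a H instance goes to the class after A in H's MRO: M.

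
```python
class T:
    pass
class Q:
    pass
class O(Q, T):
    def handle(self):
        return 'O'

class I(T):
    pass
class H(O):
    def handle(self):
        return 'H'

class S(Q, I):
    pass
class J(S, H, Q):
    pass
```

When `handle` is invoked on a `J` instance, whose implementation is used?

L[J] = J + merge(L[S], L[H], L[Q], [S H Q])
  take S:  [S Q I T object] + [H O Q T object] + [Q object] + [S H Q]
  take H:  [Q I T object] + [H O Q T object] + [Q object] + [H Q]
  take O:  [Q I T object] + [O Q T object] + [Q object] + [Q]
  take Q:  [Q I T object] + [Q T object] + [Q object] + [Q]
  take I:  [I T object] + [T object] + [object]
  take T:  [T object] + [T object] + [object]
  take object:  [object] + [object] + [object]
MRO: J S H O Q I T object
handle is defined in: H, O. First along the MRO is H.

H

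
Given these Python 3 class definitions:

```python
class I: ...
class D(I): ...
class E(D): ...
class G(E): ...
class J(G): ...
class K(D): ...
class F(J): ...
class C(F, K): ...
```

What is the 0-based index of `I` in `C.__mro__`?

7

L[C] = C + merge(L[F], L[K], [F K])
  take F:  [F J G E D I object] + [K D I object] + [F K]
  take J:  [J G E D I object] + [K D I object] + [K]
  take G:  [G E D I object] + [K D I object] + [K]
  take E:  [E D I object] + [K D I object] + [K]
  take K:  [D I object] + [K D I object] + [K]
  take D:  [D I object] + [D I object]
  take I:  [I object] + [I object]
  take object:  [object] + [object]
MRO: C F J G E K D I object
I sits at index 7.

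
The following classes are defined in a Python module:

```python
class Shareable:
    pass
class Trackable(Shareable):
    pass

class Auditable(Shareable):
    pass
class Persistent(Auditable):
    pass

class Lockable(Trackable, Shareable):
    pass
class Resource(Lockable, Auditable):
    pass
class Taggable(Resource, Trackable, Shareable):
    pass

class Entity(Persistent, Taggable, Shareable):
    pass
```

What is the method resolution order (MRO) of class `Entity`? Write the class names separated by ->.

L[Entity] = Entity + merge(L[Persistent], L[Taggable], L[Shareable], [Persistent Taggable Shareable])
  take Persistent:  [Persistent Auditable Shareable object] + [Taggable Resource Lockable Trackable Auditable Shareable object] + [Shareable object] + [Persistent Taggable Shareable]
  take Taggable:  [Auditable Shareable object] + [Taggable Resource Lockable Trackable Auditable Shareable object] + [Shareable object] + [Taggable Shareable]
  take Resource:  [Auditable Shareable object] + [Resource Lockable Trackable Auditable Shareable object] + [Shareable object] + [Shareable]
  take Lockable:  [Auditable Shareable object] + [Lockable Trackable Auditable Shareable object] + [Shareable object] + [Shareable]
  take Trackable:  [Auditable Shareable object] + [Trackable Auditable Shareable object] + [Shareable object] + [Shareable]
  take Auditable:  [Auditable Shareable object] + [Auditable Shareable object] + [Shareable object] + [Shareable]
  take Shareable:  [Shareable object] + [Shareable object] + [Shareable object] + [Shareable]
  take object:  [object] + [object] + [object]

Entity -> Persistent -> Taggable -> Resource -> Lockable -> Trackable -> Auditable -> Shareable -> object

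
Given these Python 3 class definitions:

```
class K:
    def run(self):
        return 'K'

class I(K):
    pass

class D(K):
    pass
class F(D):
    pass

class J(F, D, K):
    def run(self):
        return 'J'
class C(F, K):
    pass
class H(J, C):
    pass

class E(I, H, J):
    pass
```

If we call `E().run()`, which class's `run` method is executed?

J

L[E] = E + merge(L[I], L[H], L[J], [I H J])
  take I:  [I K object] + [H J C F D K object] + [J F D K object] + [I H J]
  take H:  [K object] + [H J C F D K object] + [J F D K object] + [H J]
  take J:  [K object] + [J C F D K object] + [J F D K object] + [J]
  take C:  [K object] + [C F D K object] + [F D K object]
  take F:  [K object] + [F D K object] + [F D K object]
  take D:  [K object] + [D K object] + [D K object]
  take K:  [K object] + [K object] + [K object]
  take object:  [object] + [object] + [object]
MRO: E I H J C F D K object
run is defined in: J, K. First along the MRO is J.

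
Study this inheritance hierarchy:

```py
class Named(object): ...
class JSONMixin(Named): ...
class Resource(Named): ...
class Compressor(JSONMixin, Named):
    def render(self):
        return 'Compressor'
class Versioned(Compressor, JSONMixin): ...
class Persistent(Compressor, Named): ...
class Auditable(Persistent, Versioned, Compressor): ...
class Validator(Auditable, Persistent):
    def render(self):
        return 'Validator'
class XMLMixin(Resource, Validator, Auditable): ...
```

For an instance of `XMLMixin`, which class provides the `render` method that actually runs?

L[XMLMixin] = XMLMixin + merge(L[Resource], L[Validator], L[Auditable], [Resource Validator Auditable])
  take Resource:  [Resource Named object] + [Validator Auditable Persistent Versioned Compressor JSONMixin Named object] + [Auditable Persistent Versioned Compressor JSONMixin Named object] + [Resource Validator Auditable]
  take Validator:  [Named object] + [Validator Auditable Persistent Versioned Compressor JSONMixin Named object] + [Auditable Persistent Versioned Compressor JSONMixin Named object] + [Validator Auditable]
  take Auditable:  [Named object] + [Auditable Persistent Versioned Compressor JSONMixin Named object] + [Auditable Persistent Versioned Compressor JSONMixin Named object] + [Auditable]
  take Persistent:  [Named object] + [Persistent Versioned Compressor JSONMixin Named object] + [Persistent Versioned Compressor JSONMixin Named object]
  take Versioned:  [Named object] + [Versioned Compressor JSONMixin Named object] + [Versioned Compressor JSONMixin Named object]
  take Compressor:  [Named object] + [Compressor JSONMixin Named object] + [Compressor JSONMixin Named object]
  take JSONMixin:  [Named object] + [JSONMixin Named object] + [JSONMixin Named object]
  take Named:  [Named object] + [Named object] + [Named object]
  take object:  [object] + [object] + [object]
MRO: XMLMixin Resource Validator Auditable Persistent Versioned Compressor JSONMixin Named object
render is defined in: Compressor, Validator. First along the MRO is Validator.

Validator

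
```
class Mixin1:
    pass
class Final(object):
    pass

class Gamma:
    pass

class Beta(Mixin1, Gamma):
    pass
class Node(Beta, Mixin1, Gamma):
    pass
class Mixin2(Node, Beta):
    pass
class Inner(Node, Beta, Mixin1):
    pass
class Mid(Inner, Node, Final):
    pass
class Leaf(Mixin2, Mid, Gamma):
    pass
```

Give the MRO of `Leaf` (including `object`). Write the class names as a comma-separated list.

L[Leaf] = Leaf + merge(L[Mixin2], L[Mid], L[Gamma], [Mixin2 Mid Gamma])
  take Mixin2:  [Mixin2 Node Beta Mixin1 Gamma object] + [Mid Inner Node Beta Mixin1 Gamma Final object] + [Gamma object] + [Mixin2 Mid Gamma]
  take Mid:  [Node Beta Mixin1 Gamma object] + [Mid Inner Node Beta Mixin1 Gamma Final object] + [Gamma object] + [Mid Gamma]
  take Inner:  [Node Beta Mixin1 Gamma object] + [Inner Node Beta Mixin1 Gamma Final object] + [Gamma object] + [Gamma]
  take Node:  [Node Beta Mixin1 Gamma object] + [Node Beta Mixin1 Gamma Final object] + [Gamma object] + [Gamma]
  take Beta:  [Beta Mixin1 Gamma object] + [Beta Mixin1 Gamma Final object] + [Gamma object] + [Gamma]
  take Mixin1:  [Mixin1 Gamma object] + [Mixin1 Gamma Final object] + [Gamma object] + [Gamma]
  take Gamma:  [Gamma object] + [Gamma Final object] + [Gamma object] + [Gamma]
  take Final:  [object] + [Final object] + [object]
  take object:  [object] + [object] + [object]

Leaf, Mixin2, Mid, Inner, Node, Beta, Mixin1, Gamma, Final, object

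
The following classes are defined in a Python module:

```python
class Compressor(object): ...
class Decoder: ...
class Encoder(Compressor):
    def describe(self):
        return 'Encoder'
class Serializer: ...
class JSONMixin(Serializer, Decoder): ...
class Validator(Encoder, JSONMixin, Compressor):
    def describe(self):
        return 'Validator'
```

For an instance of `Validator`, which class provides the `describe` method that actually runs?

Validator

L[Validator] = Validator + merge(L[Encoder], L[JSONMixin], L[Compressor], [Encoder JSONMixin Compressor])
  take Encoder:  [Encoder Compressor object] + [JSONMixin Serializer Decoder object] + [Compressor object] + [Encoder JSONMixin Compressor]
  take JSONMixin:  [Compressor object] + [JSONMixin Serializer Decoder object] + [Compressor object] + [JSONMixin Compressor]
  take Compressor:  [Compressor object] + [Serializer Decoder object] + [Compressor object] + [Compressor]
  take Serializer:  [object] + [Serializer Decoder object] + [object]
  take Decoder:  [object] + [Decoder object] + [object]
  take object:  [object] + [object] + [object]
MRO: Validator Encoder JSONMixin Compressor Serializer Decoder object
describe is defined in: Encoder, Validator. First along the MRO is Validator.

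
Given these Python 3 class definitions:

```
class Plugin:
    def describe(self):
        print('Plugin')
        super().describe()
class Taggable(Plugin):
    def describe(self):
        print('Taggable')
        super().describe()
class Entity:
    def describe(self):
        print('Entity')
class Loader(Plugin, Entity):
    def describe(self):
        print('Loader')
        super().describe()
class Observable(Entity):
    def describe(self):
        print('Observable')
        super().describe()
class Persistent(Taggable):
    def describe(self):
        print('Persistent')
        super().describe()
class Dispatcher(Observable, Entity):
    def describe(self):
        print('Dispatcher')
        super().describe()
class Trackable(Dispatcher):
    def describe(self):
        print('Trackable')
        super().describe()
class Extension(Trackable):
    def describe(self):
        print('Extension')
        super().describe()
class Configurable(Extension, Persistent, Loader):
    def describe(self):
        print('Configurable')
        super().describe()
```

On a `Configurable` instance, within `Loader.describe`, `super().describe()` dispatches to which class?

L[Configurable] = Configurable + merge(L[Extension], L[Persistent], L[Loader], [Extension Persistent Loader])
  take Extension:  [Extension Trackable Dispatcher Observable Entity object] + [Persistent Taggable Plugin object] + [Loader Plugin Entity object] + [Extension Persistent Loader]
  take Trackable:  [Trackable Dispatcher Observable Entity object] + [Persistent Taggable Plugin object] + [Loader Plugin Entity object] + [Persistent Loader]
  take Dispatcher:  [Dispatcher Observable Entity object] + [Persistent Taggable Plugin object] + [Loader Plugin Entity object] + [Persistent Loader]
  take Observable:  [Observable Entity object] + [Persistent Taggable Plugin object] + [Loader Plugin Entity object] + [Persistent Loader]
  take Persistent:  [Entity object] + [Persistent Taggable Plugin object] + [Loader Plugin Entity object] + [Persistent Loader]
  take Taggable:  [Entity object] + [Taggable Plugin object] + [Loader Plugin Entity object] + [Loader]
  take Loader:  [Entity object] + [Plugin object] + [Loader Plugin Entity object] + [Loader]
  take Plugin:  [Entity object] + [Plugin object] + [Plugin Entity object]
  take Entity:  [Entity object] + [object] + [Entity object]
  take object:  [object] + [object] + [object]
MRO: Configurable Extension Trackable Dispatcher Observable Persistent Taggable Loader Plugin Entity object
super() in Loader.describe on a Configurable instance goes to the class after Loader in Configurable's MRO: Plugin.

Plugin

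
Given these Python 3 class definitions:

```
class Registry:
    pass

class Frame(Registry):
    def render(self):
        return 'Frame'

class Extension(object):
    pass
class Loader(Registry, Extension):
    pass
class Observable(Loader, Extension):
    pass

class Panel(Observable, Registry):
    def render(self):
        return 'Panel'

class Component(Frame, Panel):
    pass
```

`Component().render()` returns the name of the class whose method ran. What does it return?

Frame

L[Component] = Component + merge(L[Frame], L[Panel], [Frame Panel])
  take Frame:  [Frame Registry object] + [Panel Observable Loader Registry Extension object] + [Frame Panel]
  take Panel:  [Registry object] + [Panel Observable Loader Registry Extension object] + [Panel]
  take Observable:  [Registry object] + [Observable Loader Registry Extension object]
  take Loader:  [Registry object] + [Loader Registry Extension object]
  take Registry:  [Registry object] + [Registry Extension object]
  take Extension:  [object] + [Extension object]
  take object:  [object] + [object]
MRO: Component Frame Panel Observable Loader Registry Extension object
render is defined in: Frame, Panel. First along the MRO is Frame.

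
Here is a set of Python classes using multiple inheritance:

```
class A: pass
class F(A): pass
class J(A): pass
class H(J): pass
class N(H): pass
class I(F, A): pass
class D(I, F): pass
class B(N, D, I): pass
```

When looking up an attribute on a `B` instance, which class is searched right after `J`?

L[B] = B + merge(L[N], L[D], L[I], [N D I])
  take N:  [N H J A object] + [D I F A object] + [I F A object] + [N D I]
  take H:  [H J A object] + [D I F A object] + [I F A object] + [D I]
  take J:  [J A object] + [D I F A object] + [I F A object] + [D I]
  take D:  [A object] + [D I F A object] + [I F A object] + [D I]
  take I:  [A object] + [I F A object] + [I F A object] + [I]
  take F:  [A object] + [F A object] + [F A object]
  take A:  [A object] + [A object] + [A object]
  take object:  [object] + [object] + [object]
MRO: B N H J D I F A object
J is at position 3; next is D.

D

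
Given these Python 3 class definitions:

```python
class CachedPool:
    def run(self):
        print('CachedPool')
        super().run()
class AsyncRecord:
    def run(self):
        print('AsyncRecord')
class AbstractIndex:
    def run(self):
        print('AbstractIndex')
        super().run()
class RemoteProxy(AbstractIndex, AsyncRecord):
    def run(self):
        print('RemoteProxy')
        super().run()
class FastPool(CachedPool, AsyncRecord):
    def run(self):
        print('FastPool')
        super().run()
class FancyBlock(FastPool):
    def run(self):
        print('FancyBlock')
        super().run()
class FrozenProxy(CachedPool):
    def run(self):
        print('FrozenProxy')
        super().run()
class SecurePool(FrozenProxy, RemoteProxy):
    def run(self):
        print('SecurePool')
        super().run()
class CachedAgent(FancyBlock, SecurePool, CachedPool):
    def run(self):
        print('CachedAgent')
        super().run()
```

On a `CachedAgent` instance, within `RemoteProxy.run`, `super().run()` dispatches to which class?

AbstractIndex

L[CachedAgent] = CachedAgent + merge(L[FancyBlock], L[SecurePool], L[CachedPool], [FancyBlock SecurePool CachedPool])
  take FancyBlock:  [FancyBlock FastPool CachedPool AsyncRecord object] + [SecurePool FrozenProxy CachedPool RemoteProxy AbstractIndex AsyncRecord object] + [CachedPool object] + [FancyBlock SecurePool CachedPool]
  take FastPool:  [FastPool CachedPool AsyncRecord object] + [SecurePool FrozenProxy CachedPool RemoteProxy AbstractIndex AsyncRecord object] + [CachedPool object] + [SecurePool CachedPool]
  take SecurePool:  [CachedPool AsyncRecord object] + [SecurePool FrozenProxy CachedPool RemoteProxy AbstractIndex AsyncRecord object] + [CachedPool object] + [SecurePool CachedPool]
  take FrozenProxy:  [CachedPool AsyncRecord object] + [FrozenProxy CachedPool RemoteProxy AbstractIndex AsyncRecord object] + [CachedPool object] + [CachedPool]
  take CachedPool:  [CachedPool AsyncRecord object] + [CachedPool RemoteProxy AbstractIndex AsyncRecord object] + [CachedPool object] + [CachedPool]
  take RemoteProxy:  [AsyncRecord object] + [RemoteProxy AbstractIndex AsyncRecord object] + [object]
  take AbstractIndex:  [AsyncRecord object] + [AbstractIndex AsyncRecord object] + [object]
  take AsyncRecord:  [AsyncRecord object] + [AsyncRecord object] + [object]
  take object:  [object] + [object] + [object]
MRO: CachedAgent FancyBlock FastPool SecurePool FrozenProxy CachedPool RemoteProxy AbstractIndex AsyncRecord object
super() in RemoteProxy.run on a CachedAgent instance goes to the class after RemoteProxy in CachedAgent's MRO: AbstractIndex.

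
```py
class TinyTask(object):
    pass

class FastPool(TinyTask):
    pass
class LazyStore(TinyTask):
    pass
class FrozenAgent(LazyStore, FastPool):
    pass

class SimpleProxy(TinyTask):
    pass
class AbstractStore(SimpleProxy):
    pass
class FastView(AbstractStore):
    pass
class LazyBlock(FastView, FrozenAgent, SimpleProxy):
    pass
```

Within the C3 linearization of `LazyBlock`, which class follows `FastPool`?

L[LazyBlock] = LazyBlock + merge(L[FastView], L[FrozenAgent], L[SimpleProxy], [FastView FrozenAgent SimpleProxy])
  take FastView:  [FastView AbstractStore SimpleProxy TinyTask object] + [FrozenAgent LazyStore FastPool TinyTask object] + [SimpleProxy TinyTask object] + [FastView FrozenAgent SimpleProxy]
  take AbstractStore:  [AbstractStore SimpleProxy TinyTask object] + [FrozenAgent LazyStore FastPool TinyTask object] + [SimpleProxy TinyTask object] + [FrozenAgent SimpleProxy]
  take FrozenAgent:  [SimpleProxy TinyTask object] + [FrozenAgent LazyStore FastPool TinyTask object] + [SimpleProxy TinyTask object] + [FrozenAgent SimpleProxy]
  take SimpleProxy:  [SimpleProxy TinyTask object] + [LazyStore FastPool TinyTask object] + [SimpleProxy TinyTask object] + [SimpleProxy]
  take LazyStore:  [TinyTask object] + [LazyStore FastPool TinyTask object] + [TinyTask object]
  take FastPool:  [TinyTask object] + [FastPool TinyTask object] + [TinyTask object]
  take TinyTask:  [TinyTask object] + [TinyTask object] + [TinyTask object]
  take object:  [object] + [object] + [object]
MRO: LazyBlock FastView AbstractStore FrozenAgent SimpleProxy LazyStore FastPool TinyTask object
FastPool is at position 6; next is TinyTask.

TinyTask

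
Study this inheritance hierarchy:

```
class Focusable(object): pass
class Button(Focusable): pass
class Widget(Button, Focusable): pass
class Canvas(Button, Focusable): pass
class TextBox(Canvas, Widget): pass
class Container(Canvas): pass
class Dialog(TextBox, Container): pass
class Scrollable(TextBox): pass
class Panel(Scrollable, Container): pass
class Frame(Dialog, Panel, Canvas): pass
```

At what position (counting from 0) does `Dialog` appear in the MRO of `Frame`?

1

L[Frame] = Frame + merge(L[Dialog], L[Panel], L[Canvas], [Dialog Panel Canvas])
  take Dialog:  [Dialog TextBox Container Canvas Widget Button Focusable object] + [Panel Scrollable TextBox Container Canvas Widget Button Focusable object] + [Canvas Button Focusable object] + [Dialog Panel Canvas]
  take Panel:  [TextBox Container Canvas Widget Button Focusable object] + [Panel Scrollable TextBox Container Canvas Widget Button Focusable object] + [Canvas Button Focusable object] + [Panel Canvas]
  take Scrollable:  [TextBox Container Canvas Widget Button Focusable object] + [Scrollable TextBox Container Canvas Widget Button Focusable object] + [Canvas Button Focusable object] + [Canvas]
  take TextBox:  [TextBox Container Canvas Widget Button Focusable object] + [TextBox Container Canvas Widget Button Focusable object] + [Canvas Button Focusable object] + [Canvas]
  take Container:  [Container Canvas Widget Button Focusable object] + [Container Canvas Widget Button Focusable object] + [Canvas Button Focusable object] + [Canvas]
  take Canvas:  [Canvas Widget Button Focusable object] + [Canvas Widget Button Focusable object] + [Canvas Button Focusable object] + [Canvas]
  take Widget:  [Widget Button Focusable object] + [Widget Button Focusable object] + [Button Focusable object]
  take Button:  [Button Focusable object] + [Button Focusable object] + [Button Focusable object]
  take Focusable:  [Focusable object] + [Focusable object] + [Focusable object]
  take object:  [object] + [object] + [object]
MRO: Frame Dialog Panel Scrollable TextBox Container Canvas Widget Button Focusable object
Dialog sits at index 1.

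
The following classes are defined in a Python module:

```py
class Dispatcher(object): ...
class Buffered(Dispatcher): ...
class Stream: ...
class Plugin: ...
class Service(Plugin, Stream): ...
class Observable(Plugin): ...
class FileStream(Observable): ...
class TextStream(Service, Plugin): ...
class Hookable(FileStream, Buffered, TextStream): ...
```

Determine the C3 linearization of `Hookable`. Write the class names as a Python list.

[Hookable, FileStream, Observable, Buffered, Dispatcher, TextStream, Service, Plugin, Stream, object]

L[Hookable] = Hookable + merge(L[FileStream], L[Buffered], L[TextStream], [FileStream Buffered TextStream])
  take FileStream:  [FileStream Observable Plugin object] + [Buffered Dispatcher object] + [TextStream Service Plugin Stream object] + [FileStream Buffered TextStream]
  take Observable:  [Observable Plugin object] + [Buffered Dispatcher object] + [TextStream Service Plugin Stream object] + [Buffered TextStream]
  take Buffered:  [Plugin object] + [Buffered Dispatcher object] + [TextStream Service Plugin Stream object] + [Buffered TextStream]
  take Dispatcher:  [Plugin object] + [Dispatcher object] + [TextStream Service Plugin Stream object] + [TextStream]
  take TextStream:  [Plugin object] + [object] + [TextStream Service Plugin Stream object] + [TextStream]
  take Service:  [Plugin object] + [object] + [Service Plugin Stream object]
  take Plugin:  [Plugin object] + [object] + [Plugin Stream object]
  take Stream:  [object] + [object] + [Stream object]
  take object:  [object] + [object] + [object]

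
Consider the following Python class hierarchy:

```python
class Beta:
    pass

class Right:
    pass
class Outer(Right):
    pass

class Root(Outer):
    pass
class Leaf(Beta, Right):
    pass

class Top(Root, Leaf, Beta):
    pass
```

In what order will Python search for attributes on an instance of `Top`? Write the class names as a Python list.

L[Top] = Top + merge(L[Root], L[Leaf], L[Beta], [Root Leaf Beta])
  take Root:  [Root Outer Right object] + [Leaf Beta Right object] + [Beta object] + [Root Leaf Beta]
  take Outer:  [Outer Right object] + [Leaf Beta Right object] + [Beta object] + [Leaf Beta]
  take Leaf:  [Right object] + [Leaf Beta Right object] + [Beta object] + [Leaf Beta]
  take Beta:  [Right object] + [Beta Right object] + [Beta object] + [Beta]
  take Right:  [Right object] + [Right object] + [object]
  take object:  [object] + [object] + [object]

[Top, Root, Outer, Leaf, Beta, Right, object]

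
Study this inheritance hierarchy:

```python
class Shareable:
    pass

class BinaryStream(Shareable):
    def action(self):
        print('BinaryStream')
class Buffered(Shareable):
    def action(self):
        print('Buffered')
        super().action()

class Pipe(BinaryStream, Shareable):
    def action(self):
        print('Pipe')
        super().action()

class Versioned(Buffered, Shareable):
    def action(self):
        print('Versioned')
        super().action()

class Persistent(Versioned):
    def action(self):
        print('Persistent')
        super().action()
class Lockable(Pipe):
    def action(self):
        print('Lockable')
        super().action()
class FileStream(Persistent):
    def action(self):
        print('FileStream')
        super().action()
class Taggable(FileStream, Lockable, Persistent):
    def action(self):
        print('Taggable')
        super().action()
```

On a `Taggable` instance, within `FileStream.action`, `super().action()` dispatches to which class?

L[Taggable] = Taggable + merge(L[FileStream], L[Lockable], L[Persistent], [FileStream Lockable Persistent])
  take FileStream:  [FileStream Persistent Versioned Buffered Shareable object] + [Lockable Pipe BinaryStream Shareable object] + [Persistent Versioned Buffered Shareable object] + [FileStream Lockable Persistent]
  take Lockable:  [Persistent Versioned Buffered Shareable object] + [Lockable Pipe BinaryStream Shareable object] + [Persistent Versioned Buffered Shareable object] + [Lockable Persistent]
  take Persistent:  [Persistent Versioned Buffered Shareable object] + [Pipe BinaryStream Shareable object] + [Persistent Versioned Buffered Shareable object] + [Persistent]
  take Versioned:  [Versioned Buffered Shareable object] + [Pipe BinaryStream Shareable object] + [Versioned Buffered Shareable object]
  take Buffered:  [Buffered Shareable object] + [Pipe BinaryStream Shareable object] + [Buffered Shareable object]
  take Pipe:  [Shareable object] + [Pipe BinaryStream Shareable object] + [Shareable object]
  take BinaryStream:  [Shareable object] + [BinaryStream Shareable object] + [Shareable object]
  take Shareable:  [Shareable object] + [Shareable object] + [Shareable object]
  take object:  [object] + [object] + [object]
MRO: Taggable FileStream Lockable Persistent Versioned Buffered Pipe BinaryStream Shareable object
super() in FileStream.action on a Taggable instance goes to the class after FileStream in Taggable's MRO: Lockable.

Lockable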